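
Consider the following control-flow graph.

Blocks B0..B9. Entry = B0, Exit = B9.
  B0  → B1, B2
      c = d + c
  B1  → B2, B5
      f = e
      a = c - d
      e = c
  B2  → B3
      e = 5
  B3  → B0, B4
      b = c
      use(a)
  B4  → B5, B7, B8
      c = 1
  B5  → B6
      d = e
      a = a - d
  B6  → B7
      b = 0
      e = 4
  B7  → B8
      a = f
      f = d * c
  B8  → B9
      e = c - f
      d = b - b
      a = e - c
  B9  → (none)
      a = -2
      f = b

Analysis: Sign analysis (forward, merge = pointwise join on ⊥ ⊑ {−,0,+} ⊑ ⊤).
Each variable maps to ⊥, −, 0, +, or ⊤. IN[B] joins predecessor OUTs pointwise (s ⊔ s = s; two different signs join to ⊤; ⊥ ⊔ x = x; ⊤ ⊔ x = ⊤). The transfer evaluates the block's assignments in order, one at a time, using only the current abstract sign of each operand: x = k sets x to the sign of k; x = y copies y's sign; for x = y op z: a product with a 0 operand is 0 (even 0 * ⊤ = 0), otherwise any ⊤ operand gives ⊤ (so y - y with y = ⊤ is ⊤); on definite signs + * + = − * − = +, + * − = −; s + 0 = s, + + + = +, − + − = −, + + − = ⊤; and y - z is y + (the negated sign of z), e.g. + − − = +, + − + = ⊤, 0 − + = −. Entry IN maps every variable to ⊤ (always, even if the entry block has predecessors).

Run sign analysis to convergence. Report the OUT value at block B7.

Converged values:
  B0: | IN=(all ⊤) | OUT=(all ⊤)
  B1: | IN=(all ⊤) | OUT=(all ⊤)
  B2: | IN=(all ⊤) | OUT={e:+; rest ⊤}
  B3: | IN={e:+; rest ⊤} | OUT={e:+; rest ⊤}
  B4: | IN={e:+; rest ⊤} | OUT={c:+, e:+; rest ⊤}
  B5: | IN=(all ⊤) | OUT=(all ⊤)
  B6: | IN=(all ⊤) | OUT={b:0, e:+; rest ⊤}
  B7: | IN={e:+; rest ⊤} | OUT={e:+; rest ⊤}
  B8: | IN={e:+; rest ⊤} | OUT=(all ⊤)
  B9: | IN=(all ⊤) | OUT={a:-; rest ⊤}

Merge at B7: IN[B7] = OUT[B4] ⊔ OUT[B6] = {a: ⊤, b: ⊤, c: ⊤, d: ⊤, e: +, f: ⊤}
Applying B7's transfer function to that IN value gives OUT[B7] (row B7 above).

Answer: {a: ⊤, b: ⊤, c: ⊤, d: ⊤, e: +, f: ⊤}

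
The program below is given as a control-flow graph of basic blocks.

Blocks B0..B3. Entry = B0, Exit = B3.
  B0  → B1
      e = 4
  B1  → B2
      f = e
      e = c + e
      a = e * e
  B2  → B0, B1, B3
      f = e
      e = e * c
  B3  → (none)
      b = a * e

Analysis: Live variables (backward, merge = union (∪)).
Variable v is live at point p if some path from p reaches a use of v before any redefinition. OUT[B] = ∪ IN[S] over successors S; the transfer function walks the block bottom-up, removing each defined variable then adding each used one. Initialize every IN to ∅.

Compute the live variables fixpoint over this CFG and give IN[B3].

Fixpoint table:
  B0: | IN={c} | OUT={c, e}
  B1: | IN={c, e} | OUT={a, c, e}
  B2: | IN={a, c, e} | OUT={a, c, e}
  B3: | IN={a, e} | OUT={}

B3 is the boundary node: OUT[B3] = {}
Applying B3's transfer function to that OUT value gives IN[B3] (row B3 above).

Answer: {a, e}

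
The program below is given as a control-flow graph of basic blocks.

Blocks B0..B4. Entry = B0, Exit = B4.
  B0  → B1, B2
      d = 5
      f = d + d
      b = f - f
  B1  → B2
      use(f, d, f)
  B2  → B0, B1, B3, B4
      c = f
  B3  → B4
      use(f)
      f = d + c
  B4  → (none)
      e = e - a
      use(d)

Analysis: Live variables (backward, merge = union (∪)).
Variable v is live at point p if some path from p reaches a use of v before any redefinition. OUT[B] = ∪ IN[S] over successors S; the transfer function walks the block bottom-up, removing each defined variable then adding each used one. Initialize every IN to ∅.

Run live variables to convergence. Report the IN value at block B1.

Answer: {a, d, e, f}

Derivation:
Per-block solution:
  B0:   IN={a, e}   OUT={a, d, e, f}
  B1:   IN={a, d, e, f}   OUT={a, d, e, f}
  B2:   IN={a, d, e, f}   OUT={a, c, d, e, f}
  B3:   IN={a, c, d, e, f}   OUT={a, d, e}
  B4:   IN={a, d, e}   OUT={}

Merge at B1: OUT[B1] = IN[B2] = {a, d, e, f}
Applying B1's transfer function to that OUT value gives IN[B1] (row B1 above).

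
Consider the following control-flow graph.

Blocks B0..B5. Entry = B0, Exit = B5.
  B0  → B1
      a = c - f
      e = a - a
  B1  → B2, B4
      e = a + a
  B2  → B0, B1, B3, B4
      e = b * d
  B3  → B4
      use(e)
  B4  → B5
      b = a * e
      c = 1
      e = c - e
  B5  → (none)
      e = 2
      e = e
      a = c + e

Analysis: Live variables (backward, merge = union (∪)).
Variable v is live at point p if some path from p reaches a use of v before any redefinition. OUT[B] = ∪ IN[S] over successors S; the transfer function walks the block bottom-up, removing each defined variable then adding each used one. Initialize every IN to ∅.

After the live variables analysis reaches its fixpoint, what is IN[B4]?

Fixpoint table:
  B0:  IN={b, c, d, f}  OUT={a, b, c, d, f}
  B1:  IN={a, b, c, d, f}  OUT={a, b, c, d, e, f}
  B2:  IN={a, b, c, d, f}  OUT={a, b, c, d, e, f}
  B3:  IN={a, e}  OUT={a, e}
  B4:  IN={a, e}  OUT={c}
  B5:  IN={c}  OUT={}

Merge at B4: OUT[B4] = IN[B5] = {c}
Applying B4's transfer function to that OUT value gives IN[B4] (row B4 above).

Answer: {a, e}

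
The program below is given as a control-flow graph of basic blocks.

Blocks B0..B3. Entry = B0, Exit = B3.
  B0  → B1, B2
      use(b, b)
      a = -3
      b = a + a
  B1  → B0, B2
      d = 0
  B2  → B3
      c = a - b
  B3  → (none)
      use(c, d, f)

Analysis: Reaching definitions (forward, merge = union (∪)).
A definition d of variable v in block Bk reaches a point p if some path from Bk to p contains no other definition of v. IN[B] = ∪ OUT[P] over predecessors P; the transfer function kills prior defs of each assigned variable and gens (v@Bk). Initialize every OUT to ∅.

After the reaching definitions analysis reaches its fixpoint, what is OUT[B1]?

Converged values:
  B0: | IN={a@B0, b@B0, d@B1} | OUT={a@B0, b@B0, d@B1}
  B1: | IN={a@B0, b@B0, d@B1} | OUT={a@B0, b@B0, d@B1}
  B2: | IN={a@B0, b@B0, d@B1} | OUT={a@B0, b@B0, c@B2, d@B1}
  B3: | IN={a@B0, b@B0, c@B2, d@B1} | OUT={a@B0, b@B0, c@B2, d@B1}

Merge at B1: IN[B1] = OUT[B0] = {a@B0, b@B0, d@B1}
Applying B1's transfer function to that IN value gives OUT[B1] (row B1 above).

Answer: {a@B0, b@B0, d@B1}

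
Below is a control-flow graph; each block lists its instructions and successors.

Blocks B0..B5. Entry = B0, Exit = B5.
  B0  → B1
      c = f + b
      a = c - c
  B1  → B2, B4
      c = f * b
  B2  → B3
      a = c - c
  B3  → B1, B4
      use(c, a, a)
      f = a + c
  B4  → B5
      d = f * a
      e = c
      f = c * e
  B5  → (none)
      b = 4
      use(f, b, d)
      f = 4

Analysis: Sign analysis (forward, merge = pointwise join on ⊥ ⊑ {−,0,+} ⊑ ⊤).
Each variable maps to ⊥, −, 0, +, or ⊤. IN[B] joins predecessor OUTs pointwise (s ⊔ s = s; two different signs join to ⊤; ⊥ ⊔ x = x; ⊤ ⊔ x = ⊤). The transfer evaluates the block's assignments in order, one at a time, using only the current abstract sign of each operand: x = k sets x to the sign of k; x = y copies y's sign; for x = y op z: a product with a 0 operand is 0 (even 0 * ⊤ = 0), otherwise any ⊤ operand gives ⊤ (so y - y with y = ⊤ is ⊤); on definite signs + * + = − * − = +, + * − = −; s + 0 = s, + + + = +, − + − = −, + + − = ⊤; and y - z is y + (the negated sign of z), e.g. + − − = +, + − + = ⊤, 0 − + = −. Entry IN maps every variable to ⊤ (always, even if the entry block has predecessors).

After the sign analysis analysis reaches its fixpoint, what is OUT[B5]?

Fixpoint table:
  B0:   IN=(all ⊤)   OUT=(all ⊤)
  B1:   IN=(all ⊤)   OUT=(all ⊤)
  B2:   IN=(all ⊤)   OUT=(all ⊤)
  B3:   IN=(all ⊤)   OUT=(all ⊤)
  B4:   IN=(all ⊤)   OUT=(all ⊤)
  B5:   IN=(all ⊤)   OUT={b:+, f:+; rest ⊤}

Merge at B5: IN[B5] = OUT[B4] = {a: ⊤, b: ⊤, c: ⊤, d: ⊤, e: ⊤, f: ⊤}
Applying B5's transfer function to that IN value gives OUT[B5] (row B5 above).

Answer: {a: ⊤, b: +, c: ⊤, d: ⊤, e: ⊤, f: +}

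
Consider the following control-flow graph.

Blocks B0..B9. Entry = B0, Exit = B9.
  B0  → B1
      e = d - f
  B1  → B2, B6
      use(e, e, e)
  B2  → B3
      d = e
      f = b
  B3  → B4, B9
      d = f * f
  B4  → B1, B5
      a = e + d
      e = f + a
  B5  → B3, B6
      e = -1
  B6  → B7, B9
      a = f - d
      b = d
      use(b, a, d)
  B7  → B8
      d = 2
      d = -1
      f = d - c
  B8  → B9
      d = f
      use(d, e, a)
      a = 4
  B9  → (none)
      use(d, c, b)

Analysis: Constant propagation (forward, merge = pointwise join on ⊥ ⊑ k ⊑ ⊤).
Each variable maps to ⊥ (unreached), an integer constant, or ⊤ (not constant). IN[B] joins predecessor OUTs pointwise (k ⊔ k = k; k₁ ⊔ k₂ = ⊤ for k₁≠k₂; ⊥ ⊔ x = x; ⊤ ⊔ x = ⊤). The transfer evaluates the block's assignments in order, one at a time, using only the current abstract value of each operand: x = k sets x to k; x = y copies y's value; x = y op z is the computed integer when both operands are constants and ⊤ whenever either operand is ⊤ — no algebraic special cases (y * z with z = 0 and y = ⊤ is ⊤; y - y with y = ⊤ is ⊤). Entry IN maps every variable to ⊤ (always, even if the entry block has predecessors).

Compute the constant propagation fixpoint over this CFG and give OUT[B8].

Answer: {a: 4, b: ⊤, c: ⊤, d: ⊤, e: ⊤, f: ⊤}

Derivation:
Converged values:
  B0:   IN=(all ⊤)   OUT=(all ⊤)
  B1:   IN=(all ⊤)   OUT=(all ⊤)
  B2:   IN=(all ⊤)   OUT=(all ⊤)
  B3:   IN=(all ⊤)   OUT=(all ⊤)
  B4:   IN=(all ⊤)   OUT=(all ⊤)
  B5:   IN=(all ⊤)   OUT={e:-1; rest ⊤}
  B6:   IN=(all ⊤)   OUT=(all ⊤)
  B7:   IN=(all ⊤)   OUT={d:-1; rest ⊤}
  B8:   IN={d:-1; rest ⊤}   OUT={a:4; rest ⊤}
  B9:   IN=(all ⊤)   OUT=(all ⊤)

Merge at B8: IN[B8] = OUT[B7] = {a: ⊤, b: ⊤, c: ⊤, d: -1, e: ⊤, f: ⊤}
Applying B8's transfer function to that IN value gives OUT[B8] (row B8 above).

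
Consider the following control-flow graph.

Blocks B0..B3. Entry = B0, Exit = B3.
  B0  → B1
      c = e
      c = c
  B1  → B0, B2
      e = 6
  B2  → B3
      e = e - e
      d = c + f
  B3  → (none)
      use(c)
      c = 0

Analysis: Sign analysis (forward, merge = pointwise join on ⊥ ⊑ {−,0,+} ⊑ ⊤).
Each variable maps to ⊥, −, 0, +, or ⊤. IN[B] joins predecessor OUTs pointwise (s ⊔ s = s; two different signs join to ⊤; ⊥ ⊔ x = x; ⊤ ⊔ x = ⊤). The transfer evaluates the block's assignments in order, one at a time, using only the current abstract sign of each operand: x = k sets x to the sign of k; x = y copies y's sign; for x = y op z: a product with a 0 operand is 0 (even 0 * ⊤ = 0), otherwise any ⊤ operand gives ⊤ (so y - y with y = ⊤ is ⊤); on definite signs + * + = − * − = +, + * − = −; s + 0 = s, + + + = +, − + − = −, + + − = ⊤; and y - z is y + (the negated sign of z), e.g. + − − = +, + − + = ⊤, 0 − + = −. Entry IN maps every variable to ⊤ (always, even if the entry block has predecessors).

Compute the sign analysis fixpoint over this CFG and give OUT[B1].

Per-block solution:
  B0:  IN=(all ⊤)  OUT=(all ⊤)
  B1:  IN=(all ⊤)  OUT={e:+; rest ⊤}
  B2:  IN={e:+; rest ⊤}  OUT=(all ⊤)
  B3:  IN=(all ⊤)  OUT={c:0; rest ⊤}

Merge at B1: IN[B1] = OUT[B0] = {a: ⊤, b: ⊤, c: ⊤, d: ⊤, e: ⊤, f: ⊤}
Applying B1's transfer function to that IN value gives OUT[B1] (row B1 above).

Answer: {a: ⊤, b: ⊤, c: ⊤, d: ⊤, e: +, f: ⊤}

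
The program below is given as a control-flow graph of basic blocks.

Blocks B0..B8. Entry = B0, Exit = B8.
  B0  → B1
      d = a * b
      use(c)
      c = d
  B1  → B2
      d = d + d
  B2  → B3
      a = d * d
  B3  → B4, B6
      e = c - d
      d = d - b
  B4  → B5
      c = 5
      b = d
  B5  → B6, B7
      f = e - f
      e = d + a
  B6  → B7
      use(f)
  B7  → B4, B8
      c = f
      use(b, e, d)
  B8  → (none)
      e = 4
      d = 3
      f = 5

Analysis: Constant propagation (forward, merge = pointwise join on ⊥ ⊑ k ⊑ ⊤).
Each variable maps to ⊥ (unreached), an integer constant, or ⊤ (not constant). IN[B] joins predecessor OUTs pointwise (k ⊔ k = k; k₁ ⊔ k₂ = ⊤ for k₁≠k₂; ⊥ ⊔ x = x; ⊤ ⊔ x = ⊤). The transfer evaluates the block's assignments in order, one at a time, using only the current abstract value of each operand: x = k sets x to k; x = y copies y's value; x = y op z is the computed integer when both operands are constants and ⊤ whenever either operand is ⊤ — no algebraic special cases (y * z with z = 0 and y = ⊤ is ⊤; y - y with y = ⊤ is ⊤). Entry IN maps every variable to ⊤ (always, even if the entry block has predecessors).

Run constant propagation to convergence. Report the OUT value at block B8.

Answer: {a: ⊤, b: ⊤, c: ⊤, d: 3, e: 4, f: 5}

Derivation:
Fixpoint table:
  B0: | IN=(all ⊤) | OUT=(all ⊤)
  B1: | IN=(all ⊤) | OUT=(all ⊤)
  B2: | IN=(all ⊤) | OUT=(all ⊤)
  B3: | IN=(all ⊤) | OUT=(all ⊤)
  B4: | IN=(all ⊤) | OUT={c:5; rest ⊤}
  B5: | IN={c:5; rest ⊤} | OUT={c:5; rest ⊤}
  B6: | IN=(all ⊤) | OUT=(all ⊤)
  B7: | IN=(all ⊤) | OUT=(all ⊤)
  B8: | IN=(all ⊤) | OUT={d:3, e:4, f:5; rest ⊤}

Merge at B8: IN[B8] = OUT[B7] = {a: ⊤, b: ⊤, c: ⊤, d: ⊤, e: ⊤, f: ⊤}
Applying B8's transfer function to that IN value gives OUT[B8] (row B8 above).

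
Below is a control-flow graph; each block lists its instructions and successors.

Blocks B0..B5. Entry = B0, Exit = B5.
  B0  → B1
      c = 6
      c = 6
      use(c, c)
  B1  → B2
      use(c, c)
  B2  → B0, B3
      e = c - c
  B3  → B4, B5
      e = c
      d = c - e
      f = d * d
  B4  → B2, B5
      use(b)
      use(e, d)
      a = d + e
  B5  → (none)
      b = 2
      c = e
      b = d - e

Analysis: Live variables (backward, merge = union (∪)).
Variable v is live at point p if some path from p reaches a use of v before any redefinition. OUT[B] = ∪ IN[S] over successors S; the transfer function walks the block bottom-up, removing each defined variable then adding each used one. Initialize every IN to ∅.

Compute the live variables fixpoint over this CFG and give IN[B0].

Answer: {b}

Working:
Per-block solution:
  B0: | IN={b} | OUT={b, c}
  B1: | IN={b, c} | OUT={b, c}
  B2: | IN={b, c} | OUT={b, c}
  B3: | IN={b, c} | OUT={b, c, d, e}
  B4: | IN={b, c, d, e} | OUT={b, c, d, e}
  B5: | IN={d, e} | OUT={}

Merge at B0: OUT[B0] = IN[B1] = {b, c}
Applying B0's transfer function to that OUT value gives IN[B0] (row B0 above).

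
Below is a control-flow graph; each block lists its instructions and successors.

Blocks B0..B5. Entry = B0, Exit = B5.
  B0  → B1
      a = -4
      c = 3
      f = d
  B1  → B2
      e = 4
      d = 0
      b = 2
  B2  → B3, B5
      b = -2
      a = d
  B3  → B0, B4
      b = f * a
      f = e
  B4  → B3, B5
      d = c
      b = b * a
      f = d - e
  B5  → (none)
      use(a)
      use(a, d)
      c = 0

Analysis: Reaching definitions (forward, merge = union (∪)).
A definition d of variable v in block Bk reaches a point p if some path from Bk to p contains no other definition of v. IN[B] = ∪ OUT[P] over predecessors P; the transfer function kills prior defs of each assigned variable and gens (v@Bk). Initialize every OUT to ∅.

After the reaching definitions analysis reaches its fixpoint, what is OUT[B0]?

Answer: {a@B0, b@B3, c@B0, d@B1, d@B4, e@B1, f@B0}

Derivation:
Per-block solution:
  B0: | IN={a@B2, b@B3, c@B0, d@B1, d@B4, e@B1, f@B3} | OUT={a@B0, b@B3, c@B0, d@B1, d@B4, e@B1, f@B0}
  B1: | IN={a@B0, b@B3, c@B0, d@B1, d@B4, e@B1, f@B0} | OUT={a@B0, b@B1, c@B0, d@B1, e@B1, f@B0}
  B2: | IN={a@B0, b@B1, c@B0, d@B1, e@B1, f@B0} | OUT={a@B2, b@B2, c@B0, d@B1, e@B1, f@B0}
  B3: | IN={a@B2, b@B2, b@B4, c@B0, d@B1, d@B4, e@B1, f@B0, f@B4} | OUT={a@B2, b@B3, c@B0, d@B1, d@B4, e@B1, f@B3}
  B4: | IN={a@B2, b@B3, c@B0, d@B1, d@B4, e@B1, f@B3} | OUT={a@B2, b@B4, c@B0, d@B4, e@B1, f@B4}
  B5: | IN={a@B2, b@B2, b@B4, c@B0, d@B1, d@B4, e@B1, f@B0, f@B4} | OUT={a@B2, b@B2, b@B4, c@B5, d@B1, d@B4, e@B1, f@B0, f@B4}

Merge at B0 (entry node, so the boundary value {} is joined with the incoming edge(s)): IN[B0] = {} ⊔ OUT[B3] = {a@B2, b@B3, c@B0, d@B1, d@B4, e@B1, f@B3}
Applying B0's transfer function to that IN value gives OUT[B0] (row B0 above).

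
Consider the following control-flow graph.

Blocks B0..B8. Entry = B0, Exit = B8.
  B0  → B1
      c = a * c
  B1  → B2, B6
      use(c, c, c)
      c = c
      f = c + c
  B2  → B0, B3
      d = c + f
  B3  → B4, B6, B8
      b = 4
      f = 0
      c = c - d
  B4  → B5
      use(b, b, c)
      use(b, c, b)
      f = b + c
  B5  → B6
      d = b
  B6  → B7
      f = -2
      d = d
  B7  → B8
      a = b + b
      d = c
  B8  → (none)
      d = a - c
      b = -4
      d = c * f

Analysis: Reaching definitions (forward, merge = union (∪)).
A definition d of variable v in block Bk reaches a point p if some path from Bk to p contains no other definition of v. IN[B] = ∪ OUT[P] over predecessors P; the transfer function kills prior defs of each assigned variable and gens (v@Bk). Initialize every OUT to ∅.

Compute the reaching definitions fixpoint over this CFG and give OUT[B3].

Answer: {b@B3, c@B3, d@B2, f@B3}

Working:
Per-block solution:
  B0:  IN={c@B1, d@B2, f@B1}  OUT={c@B0, d@B2, f@B1}
  B1:  IN={c@B0, d@B2, f@B1}  OUT={c@B1, d@B2, f@B1}
  B2:  IN={c@B1, d@B2, f@B1}  OUT={c@B1, d@B2, f@B1}
  B3:  IN={c@B1, d@B2, f@B1}  OUT={b@B3, c@B3, d@B2, f@B3}
  B4:  IN={b@B3, c@B3, d@B2, f@B3}  OUT={b@B3, c@B3, d@B2, f@B4}
  B5:  IN={b@B3, c@B3, d@B2, f@B4}  OUT={b@B3, c@B3, d@B5, f@B4}
  B6:  IN={b@B3, c@B1, c@B3, d@B2, d@B5, f@B1, f@B3, f@B4}  OUT={b@B3, c@B1, c@B3, d@B6, f@B6}
  B7:  IN={b@B3, c@B1, c@B3, d@B6, f@B6}  OUT={a@B7, b@B3, c@B1, c@B3, d@B7, f@B6}
  B8:  IN={a@B7, b@B3, c@B1, c@B3, d@B2, d@B7, f@B3, f@B6}  OUT={a@B7, b@B8, c@B1, c@B3, d@B8, f@B3, f@B6}

Merge at B3: IN[B3] = OUT[B2] = {c@B1, d@B2, f@B1}
Applying B3's transfer function to that IN value gives OUT[B3] (row B3 above).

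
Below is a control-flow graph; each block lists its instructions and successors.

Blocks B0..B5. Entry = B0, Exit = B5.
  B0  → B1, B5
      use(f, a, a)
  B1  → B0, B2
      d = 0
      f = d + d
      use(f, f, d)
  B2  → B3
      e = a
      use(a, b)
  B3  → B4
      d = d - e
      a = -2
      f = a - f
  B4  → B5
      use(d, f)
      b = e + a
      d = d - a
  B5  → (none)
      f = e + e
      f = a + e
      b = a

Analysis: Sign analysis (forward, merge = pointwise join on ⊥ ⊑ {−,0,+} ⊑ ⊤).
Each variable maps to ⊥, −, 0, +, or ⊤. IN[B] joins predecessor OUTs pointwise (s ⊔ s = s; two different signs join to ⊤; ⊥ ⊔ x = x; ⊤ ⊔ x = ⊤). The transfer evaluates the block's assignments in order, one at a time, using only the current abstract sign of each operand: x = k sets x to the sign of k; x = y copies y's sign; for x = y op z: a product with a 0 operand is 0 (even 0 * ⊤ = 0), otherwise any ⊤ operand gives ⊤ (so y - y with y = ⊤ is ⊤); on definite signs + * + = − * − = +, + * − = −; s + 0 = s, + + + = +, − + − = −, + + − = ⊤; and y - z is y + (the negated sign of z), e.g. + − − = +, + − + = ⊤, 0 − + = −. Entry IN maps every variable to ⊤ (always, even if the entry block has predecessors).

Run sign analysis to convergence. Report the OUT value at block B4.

Per-block solution:
  B0: | IN=(all ⊤) | OUT=(all ⊤)
  B1: | IN=(all ⊤) | OUT={d:0, f:0; rest ⊤}
  B2: | IN={d:0, f:0; rest ⊤} | OUT={d:0, f:0; rest ⊤}
  B3: | IN={d:0, f:0; rest ⊤} | OUT={a:-, f:-; rest ⊤}
  B4: | IN={a:-, f:-; rest ⊤} | OUT={a:-, f:-; rest ⊤}
  B5: | IN=(all ⊤) | OUT=(all ⊤)

Merge at B4: IN[B4] = OUT[B3] = {a: -, b: ⊤, c: ⊤, d: ⊤, e: ⊤, f: -}
Applying B4's transfer function to that IN value gives OUT[B4] (row B4 above).

Answer: {a: -, b: ⊤, c: ⊤, d: ⊤, e: ⊤, f: -}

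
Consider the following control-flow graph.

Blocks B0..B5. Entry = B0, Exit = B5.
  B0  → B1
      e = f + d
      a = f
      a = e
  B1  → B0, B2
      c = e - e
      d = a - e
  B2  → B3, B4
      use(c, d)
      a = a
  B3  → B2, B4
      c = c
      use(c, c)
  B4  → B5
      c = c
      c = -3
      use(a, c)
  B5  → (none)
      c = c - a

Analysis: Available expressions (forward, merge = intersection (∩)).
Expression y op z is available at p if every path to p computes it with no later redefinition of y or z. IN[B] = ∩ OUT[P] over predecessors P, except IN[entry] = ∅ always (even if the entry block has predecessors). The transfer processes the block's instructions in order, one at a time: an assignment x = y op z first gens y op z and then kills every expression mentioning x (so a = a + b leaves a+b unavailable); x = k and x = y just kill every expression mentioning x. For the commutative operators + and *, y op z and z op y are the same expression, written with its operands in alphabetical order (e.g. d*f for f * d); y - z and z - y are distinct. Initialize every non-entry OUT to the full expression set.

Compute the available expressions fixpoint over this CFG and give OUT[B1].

Converged values:
  B0:  IN={}  OUT={d+f}
  B1:  IN={d+f}  OUT={a-e, e-e}
  B2:  IN={e-e}  OUT={e-e}
  B3:  IN={e-e}  OUT={e-e}
  B4:  IN={e-e}  OUT={e-e}
  B5:  IN={e-e}  OUT={e-e}

Merge at B1: IN[B1] = OUT[B0] = {d+f}
Applying B1's transfer function to that IN value gives OUT[B1] (row B1 above).

Answer: {a-e, e-e}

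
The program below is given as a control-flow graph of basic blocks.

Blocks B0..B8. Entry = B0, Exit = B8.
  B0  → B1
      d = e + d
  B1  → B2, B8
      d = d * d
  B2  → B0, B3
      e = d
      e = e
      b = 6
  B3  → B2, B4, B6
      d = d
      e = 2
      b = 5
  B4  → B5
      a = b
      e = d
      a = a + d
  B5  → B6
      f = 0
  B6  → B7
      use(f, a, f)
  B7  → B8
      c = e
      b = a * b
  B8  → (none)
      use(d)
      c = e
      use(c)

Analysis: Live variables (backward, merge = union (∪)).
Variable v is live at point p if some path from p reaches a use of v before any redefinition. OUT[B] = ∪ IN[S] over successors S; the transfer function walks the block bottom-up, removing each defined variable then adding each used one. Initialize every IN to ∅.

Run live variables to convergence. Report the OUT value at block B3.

Answer: {a, b, d, e, f}

Working:
Per-block solution:
  B0: | IN={a, d, e, f} | OUT={a, d, e, f}
  B1: | IN={a, d, e, f} | OUT={a, d, e, f}
  B2: | IN={a, d, f} | OUT={a, d, e, f}
  B3: | IN={a, d, f} | OUT={a, b, d, e, f}
  B4: | IN={b, d} | OUT={a, b, d, e}
  B5: | IN={a, b, d, e} | OUT={a, b, d, e, f}
  B6: | IN={a, b, d, e, f} | OUT={a, b, d, e}
  B7: | IN={a, b, d, e} | OUT={d, e}
  B8: | IN={d, e} | OUT={}

Merge at B3: OUT[B3] = IN[B2] ⊔ IN[B4] ⊔ IN[B6] = {a, b, d, e, f}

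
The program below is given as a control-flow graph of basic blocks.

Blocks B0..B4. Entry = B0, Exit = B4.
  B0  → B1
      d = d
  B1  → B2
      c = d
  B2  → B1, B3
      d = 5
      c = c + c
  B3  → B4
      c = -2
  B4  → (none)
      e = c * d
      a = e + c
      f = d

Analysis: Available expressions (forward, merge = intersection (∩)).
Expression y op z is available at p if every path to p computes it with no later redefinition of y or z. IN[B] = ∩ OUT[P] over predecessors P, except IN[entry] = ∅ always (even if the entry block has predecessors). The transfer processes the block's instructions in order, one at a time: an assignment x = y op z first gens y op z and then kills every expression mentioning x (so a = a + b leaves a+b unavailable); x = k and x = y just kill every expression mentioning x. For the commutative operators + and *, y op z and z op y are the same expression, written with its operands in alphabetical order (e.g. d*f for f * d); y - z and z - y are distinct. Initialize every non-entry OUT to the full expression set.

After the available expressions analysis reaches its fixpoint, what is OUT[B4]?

Per-block solution:
  B0:  IN={}  OUT={}
  B1:  IN={}  OUT={}
  B2:  IN={}  OUT={}
  B3:  IN={}  OUT={}
  B4:  IN={}  OUT={c*d, c+e}

Merge at B4: IN[B4] = OUT[B3] = {}
Applying B4's transfer function to that IN value gives OUT[B4] (row B4 above).

Answer: {c*d, c+e}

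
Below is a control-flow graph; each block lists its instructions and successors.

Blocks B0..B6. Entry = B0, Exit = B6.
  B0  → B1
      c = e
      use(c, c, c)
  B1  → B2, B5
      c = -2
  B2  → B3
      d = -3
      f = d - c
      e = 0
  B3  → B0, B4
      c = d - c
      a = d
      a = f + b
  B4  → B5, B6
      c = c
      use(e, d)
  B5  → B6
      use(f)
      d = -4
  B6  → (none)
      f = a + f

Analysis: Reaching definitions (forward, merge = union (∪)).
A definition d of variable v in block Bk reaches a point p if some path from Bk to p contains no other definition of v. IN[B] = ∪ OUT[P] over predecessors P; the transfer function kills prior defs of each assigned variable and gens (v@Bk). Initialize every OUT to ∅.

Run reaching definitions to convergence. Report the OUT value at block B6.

Fixpoint table:
  B0:  IN={a@B3, c@B3, d@B2, e@B2, f@B2}  OUT={a@B3, c@B0, d@B2, e@B2, f@B2}
  B1:  IN={a@B3, c@B0, d@B2, e@B2, f@B2}  OUT={a@B3, c@B1, d@B2, e@B2, f@B2}
  B2:  IN={a@B3, c@B1, d@B2, e@B2, f@B2}  OUT={a@B3, c@B1, d@B2, e@B2, f@B2}
  B3:  IN={a@B3, c@B1, d@B2, e@B2, f@B2}  OUT={a@B3, c@B3, d@B2, e@B2, f@B2}
  B4:  IN={a@B3, c@B3, d@B2, e@B2, f@B2}  OUT={a@B3, c@B4, d@B2, e@B2, f@B2}
  B5:  IN={a@B3, c@B1, c@B4, d@B2, e@B2, f@B2}  OUT={a@B3, c@B1, c@B4, d@B5, e@B2, f@B2}
  B6:  IN={a@B3, c@B1, c@B4, d@B2, d@B5, e@B2, f@B2}  OUT={a@B3, c@B1, c@B4, d@B2, d@B5, e@B2, f@B6}

Merge at B6: IN[B6] = OUT[B4] ⊔ OUT[B5] = {a@B3, c@B1, c@B4, d@B2, d@B5, e@B2, f@B2}
Applying B6's transfer function to that IN value gives OUT[B6] (row B6 above).

Answer: {a@B3, c@B1, c@B4, d@B2, d@B5, e@B2, f@B6}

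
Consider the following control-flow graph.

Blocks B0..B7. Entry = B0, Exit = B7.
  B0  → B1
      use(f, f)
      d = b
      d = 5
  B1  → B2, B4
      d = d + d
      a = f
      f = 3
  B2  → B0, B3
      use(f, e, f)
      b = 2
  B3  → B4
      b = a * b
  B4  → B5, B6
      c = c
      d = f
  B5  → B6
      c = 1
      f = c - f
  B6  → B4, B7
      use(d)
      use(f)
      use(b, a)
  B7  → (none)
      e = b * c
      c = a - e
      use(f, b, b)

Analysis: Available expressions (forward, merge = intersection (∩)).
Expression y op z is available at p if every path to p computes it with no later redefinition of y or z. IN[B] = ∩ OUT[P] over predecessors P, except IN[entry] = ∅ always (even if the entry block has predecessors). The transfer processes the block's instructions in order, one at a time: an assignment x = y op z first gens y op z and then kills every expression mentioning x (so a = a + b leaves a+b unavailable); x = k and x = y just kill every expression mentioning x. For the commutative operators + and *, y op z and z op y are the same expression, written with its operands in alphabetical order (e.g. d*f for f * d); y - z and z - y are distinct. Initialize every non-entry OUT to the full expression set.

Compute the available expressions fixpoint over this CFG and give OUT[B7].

Answer: {a-e}

Trace:
Per-block solution:
  B0:  IN={}  OUT={}
  B1:  IN={}  OUT={}
  B2:  IN={}  OUT={}
  B3:  IN={}  OUT={}
  B4:  IN={}  OUT={}
  B5:  IN={}  OUT={}
  B6:  IN={}  OUT={}
  B7:  IN={}  OUT={a-e}

Merge at B7: IN[B7] = OUT[B6] = {}
Applying B7's transfer function to that IN value gives OUT[B7] (row B7 above).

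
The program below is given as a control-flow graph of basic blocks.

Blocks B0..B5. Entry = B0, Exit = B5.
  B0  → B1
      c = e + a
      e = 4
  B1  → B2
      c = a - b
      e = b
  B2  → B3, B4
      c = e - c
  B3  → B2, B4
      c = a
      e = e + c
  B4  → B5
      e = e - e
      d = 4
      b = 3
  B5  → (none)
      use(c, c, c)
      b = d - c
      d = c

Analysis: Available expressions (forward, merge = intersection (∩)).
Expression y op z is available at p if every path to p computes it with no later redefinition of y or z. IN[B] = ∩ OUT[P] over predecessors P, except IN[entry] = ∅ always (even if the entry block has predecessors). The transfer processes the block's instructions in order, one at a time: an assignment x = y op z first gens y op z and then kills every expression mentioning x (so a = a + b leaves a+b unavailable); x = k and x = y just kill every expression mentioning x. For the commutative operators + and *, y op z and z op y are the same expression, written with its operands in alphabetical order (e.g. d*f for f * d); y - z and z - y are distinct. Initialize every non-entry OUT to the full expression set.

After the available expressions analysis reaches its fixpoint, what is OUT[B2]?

Answer: {a-b}

Working:
Fixpoint table:
  B0:   IN={}   OUT={}
  B1:   IN={}   OUT={a-b}
  B2:   IN={a-b}   OUT={a-b}
  B3:   IN={a-b}   OUT={a-b}
  B4:   IN={a-b}   OUT={}
  B5:   IN={}   OUT={}

Merge at B2: IN[B2] = OUT[B1] ∩ OUT[B3] = {a-b}
Applying B2's transfer function to that IN value gives OUT[B2] (row B2 above).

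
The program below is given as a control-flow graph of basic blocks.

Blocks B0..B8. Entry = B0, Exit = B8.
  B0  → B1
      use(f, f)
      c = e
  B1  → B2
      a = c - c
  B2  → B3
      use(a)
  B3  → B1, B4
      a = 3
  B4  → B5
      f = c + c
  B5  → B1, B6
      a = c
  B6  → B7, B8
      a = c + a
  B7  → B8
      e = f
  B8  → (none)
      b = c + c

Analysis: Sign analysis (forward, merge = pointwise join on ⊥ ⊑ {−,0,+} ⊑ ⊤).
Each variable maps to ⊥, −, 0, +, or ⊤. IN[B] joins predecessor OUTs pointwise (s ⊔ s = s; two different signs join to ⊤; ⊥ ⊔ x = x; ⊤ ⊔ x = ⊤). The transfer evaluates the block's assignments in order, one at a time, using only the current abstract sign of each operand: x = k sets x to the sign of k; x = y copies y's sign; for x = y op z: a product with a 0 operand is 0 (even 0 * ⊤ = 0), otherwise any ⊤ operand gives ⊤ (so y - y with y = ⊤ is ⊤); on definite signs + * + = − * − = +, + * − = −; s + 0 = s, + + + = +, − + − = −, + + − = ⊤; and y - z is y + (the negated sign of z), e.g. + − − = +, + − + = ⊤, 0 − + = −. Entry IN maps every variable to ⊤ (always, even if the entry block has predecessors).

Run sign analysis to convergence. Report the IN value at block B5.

Fixpoint table:
  B0:  IN=(all ⊤)  OUT=(all ⊤)
  B1:  IN=(all ⊤)  OUT=(all ⊤)
  B2:  IN=(all ⊤)  OUT=(all ⊤)
  B3:  IN=(all ⊤)  OUT={a:+; rest ⊤}
  B4:  IN={a:+; rest ⊤}  OUT={a:+; rest ⊤}
  B5:  IN={a:+; rest ⊤}  OUT=(all ⊤)
  B6:  IN=(all ⊤)  OUT=(all ⊤)
  B7:  IN=(all ⊤)  OUT=(all ⊤)
  B8:  IN=(all ⊤)  OUT=(all ⊤)

Merge at B5: IN[B5] = OUT[B4] = {a: +, b: ⊤, c: ⊤, d: ⊤, e: ⊤, f: ⊤}

Answer: {a: +, b: ⊤, c: ⊤, d: ⊤, e: ⊤, f: ⊤}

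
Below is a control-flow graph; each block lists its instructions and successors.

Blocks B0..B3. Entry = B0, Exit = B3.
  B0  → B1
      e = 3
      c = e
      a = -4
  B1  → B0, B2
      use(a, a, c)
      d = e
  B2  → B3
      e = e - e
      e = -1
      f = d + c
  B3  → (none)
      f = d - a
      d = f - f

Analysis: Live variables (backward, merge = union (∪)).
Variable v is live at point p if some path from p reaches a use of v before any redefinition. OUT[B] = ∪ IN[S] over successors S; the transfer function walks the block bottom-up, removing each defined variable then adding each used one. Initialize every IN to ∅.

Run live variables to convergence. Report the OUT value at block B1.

Fixpoint table:
  B0: | IN={} | OUT={a, c, e}
  B1: | IN={a, c, e} | OUT={a, c, d, e}
  B2: | IN={a, c, d, e} | OUT={a, d}
  B3: | IN={a, d} | OUT={}

Merge at B1: OUT[B1] = IN[B0] ⊔ IN[B2] = {a, c, d, e}

Answer: {a, c, d, e}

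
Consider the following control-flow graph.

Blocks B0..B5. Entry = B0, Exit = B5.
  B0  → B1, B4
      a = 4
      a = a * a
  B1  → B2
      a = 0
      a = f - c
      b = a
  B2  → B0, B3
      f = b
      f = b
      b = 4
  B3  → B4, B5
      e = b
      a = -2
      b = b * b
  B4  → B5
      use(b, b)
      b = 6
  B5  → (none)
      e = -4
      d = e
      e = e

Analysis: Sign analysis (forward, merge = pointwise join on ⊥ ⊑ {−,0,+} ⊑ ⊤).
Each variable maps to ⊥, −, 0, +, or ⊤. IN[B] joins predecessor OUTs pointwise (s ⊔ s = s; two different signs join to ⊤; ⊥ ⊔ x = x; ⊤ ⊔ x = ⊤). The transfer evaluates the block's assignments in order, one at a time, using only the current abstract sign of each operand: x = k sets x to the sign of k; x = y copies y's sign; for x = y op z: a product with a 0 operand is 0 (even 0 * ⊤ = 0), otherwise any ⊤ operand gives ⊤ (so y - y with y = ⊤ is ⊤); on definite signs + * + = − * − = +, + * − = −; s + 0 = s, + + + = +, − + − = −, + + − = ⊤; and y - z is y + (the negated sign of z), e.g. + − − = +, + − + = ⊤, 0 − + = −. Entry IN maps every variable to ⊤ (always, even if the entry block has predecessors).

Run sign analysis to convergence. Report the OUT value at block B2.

Converged values:
  B0:   IN=(all ⊤)   OUT={a:+; rest ⊤}
  B1:   IN={a:+; rest ⊤}   OUT=(all ⊤)
  B2:   IN=(all ⊤)   OUT={b:+; rest ⊤}
  B3:   IN={b:+; rest ⊤}   OUT={a:-, b:+, e:+; rest ⊤}
  B4:   IN=(all ⊤)   OUT={b:+; rest ⊤}
  B5:   IN={b:+; rest ⊤}   OUT={b:+, d:-, e:-; rest ⊤}

Merge at B2: IN[B2] = OUT[B1] = {a: ⊤, b: ⊤, c: ⊤, d: ⊤, e: ⊤, f: ⊤}
Applying B2's transfer function to that IN value gives OUT[B2] (row B2 above).

Answer: {a: ⊤, b: +, c: ⊤, d: ⊤, e: ⊤, f: ⊤}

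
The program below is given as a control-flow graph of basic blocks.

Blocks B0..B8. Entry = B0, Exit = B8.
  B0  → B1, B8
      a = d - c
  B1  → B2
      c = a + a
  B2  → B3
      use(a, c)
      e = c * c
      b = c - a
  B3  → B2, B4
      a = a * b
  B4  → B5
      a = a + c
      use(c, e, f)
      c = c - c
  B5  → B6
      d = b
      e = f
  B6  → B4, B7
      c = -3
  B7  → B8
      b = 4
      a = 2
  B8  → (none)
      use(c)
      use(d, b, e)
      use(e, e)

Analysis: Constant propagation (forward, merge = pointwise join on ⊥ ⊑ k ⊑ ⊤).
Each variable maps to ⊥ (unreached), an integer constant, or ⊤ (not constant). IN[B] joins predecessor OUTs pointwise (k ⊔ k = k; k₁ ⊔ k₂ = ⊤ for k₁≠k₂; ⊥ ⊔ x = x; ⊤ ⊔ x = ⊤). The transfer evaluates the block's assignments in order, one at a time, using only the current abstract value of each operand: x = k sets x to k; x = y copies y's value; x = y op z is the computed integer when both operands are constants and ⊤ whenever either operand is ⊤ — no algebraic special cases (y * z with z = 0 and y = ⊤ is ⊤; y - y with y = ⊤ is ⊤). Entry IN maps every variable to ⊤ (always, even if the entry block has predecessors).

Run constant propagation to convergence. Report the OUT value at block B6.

Per-block solution:
  B0: | IN=(all ⊤) | OUT=(all ⊤)
  B1: | IN=(all ⊤) | OUT=(all ⊤)
  B2: | IN=(all ⊤) | OUT=(all ⊤)
  B3: | IN=(all ⊤) | OUT=(all ⊤)
  B4: | IN=(all ⊤) | OUT=(all ⊤)
  B5: | IN=(all ⊤) | OUT=(all ⊤)
  B6: | IN=(all ⊤) | OUT={c:-3; rest ⊤}
  B7: | IN={c:-3; rest ⊤} | OUT={a:2, b:4, c:-3; rest ⊤}
  B8: | IN=(all ⊤) | OUT=(all ⊤)

Merge at B6: IN[B6] = OUT[B5] = {a: ⊤, b: ⊤, c: ⊤, d: ⊤, e: ⊤, f: ⊤}
Applying B6's transfer function to that IN value gives OUT[B6] (row B6 above).

Answer: {a: ⊤, b: ⊤, c: -3, d: ⊤, e: ⊤, f: ⊤}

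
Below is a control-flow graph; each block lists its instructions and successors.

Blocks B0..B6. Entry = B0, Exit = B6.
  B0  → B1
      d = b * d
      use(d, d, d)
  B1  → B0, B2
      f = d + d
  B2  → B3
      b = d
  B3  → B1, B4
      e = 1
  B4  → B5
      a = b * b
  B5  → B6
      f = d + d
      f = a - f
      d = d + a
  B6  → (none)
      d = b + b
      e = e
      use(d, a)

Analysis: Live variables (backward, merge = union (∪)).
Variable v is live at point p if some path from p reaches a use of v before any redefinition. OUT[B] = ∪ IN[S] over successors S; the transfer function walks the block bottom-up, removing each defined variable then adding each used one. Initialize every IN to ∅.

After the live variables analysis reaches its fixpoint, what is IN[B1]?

Per-block solution:
  B0:   IN={b, d}   OUT={b, d}
  B1:   IN={b, d}   OUT={b, d}
  B2:   IN={d}   OUT={b, d}
  B3:   IN={b, d}   OUT={b, d, e}
  B4:   IN={b, d, e}   OUT={a, b, d, e}
  B5:   IN={a, b, d, e}   OUT={a, b, e}
  B6:   IN={a, b, e}   OUT={}

Merge at B1: OUT[B1] = IN[B0] ⊔ IN[B2] = {b, d}
Applying B1's transfer function to that OUT value gives IN[B1] (row B1 above).

Answer: {b, d}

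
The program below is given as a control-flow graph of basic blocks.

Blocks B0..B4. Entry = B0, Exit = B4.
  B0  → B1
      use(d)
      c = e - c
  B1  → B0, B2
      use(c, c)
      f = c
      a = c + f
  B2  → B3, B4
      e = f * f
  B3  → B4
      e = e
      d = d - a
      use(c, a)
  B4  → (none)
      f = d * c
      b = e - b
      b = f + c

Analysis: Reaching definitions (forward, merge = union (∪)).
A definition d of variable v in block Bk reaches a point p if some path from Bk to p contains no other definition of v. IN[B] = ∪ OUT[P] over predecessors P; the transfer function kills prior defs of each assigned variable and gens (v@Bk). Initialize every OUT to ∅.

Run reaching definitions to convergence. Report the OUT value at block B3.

Fixpoint table:
  B0:  IN={a@B1, c@B0, f@B1}  OUT={a@B1, c@B0, f@B1}
  B1:  IN={a@B1, c@B0, f@B1}  OUT={a@B1, c@B0, f@B1}
  B2:  IN={a@B1, c@B0, f@B1}  OUT={a@B1, c@B0, e@B2, f@B1}
  B3:  IN={a@B1, c@B0, e@B2, f@B1}  OUT={a@B1, c@B0, d@B3, e@B3, f@B1}
  B4:  IN={a@B1, c@B0, d@B3, e@B2, e@B3, f@B1}  OUT={a@B1, b@B4, c@B0, d@B3, e@B2, e@B3, f@B4}

Merge at B3: IN[B3] = OUT[B2] = {a@B1, c@B0, e@B2, f@B1}
Applying B3's transfer function to that IN value gives OUT[B3] (row B3 above).

Answer: {a@B1, c@B0, d@B3, e@B3, f@B1}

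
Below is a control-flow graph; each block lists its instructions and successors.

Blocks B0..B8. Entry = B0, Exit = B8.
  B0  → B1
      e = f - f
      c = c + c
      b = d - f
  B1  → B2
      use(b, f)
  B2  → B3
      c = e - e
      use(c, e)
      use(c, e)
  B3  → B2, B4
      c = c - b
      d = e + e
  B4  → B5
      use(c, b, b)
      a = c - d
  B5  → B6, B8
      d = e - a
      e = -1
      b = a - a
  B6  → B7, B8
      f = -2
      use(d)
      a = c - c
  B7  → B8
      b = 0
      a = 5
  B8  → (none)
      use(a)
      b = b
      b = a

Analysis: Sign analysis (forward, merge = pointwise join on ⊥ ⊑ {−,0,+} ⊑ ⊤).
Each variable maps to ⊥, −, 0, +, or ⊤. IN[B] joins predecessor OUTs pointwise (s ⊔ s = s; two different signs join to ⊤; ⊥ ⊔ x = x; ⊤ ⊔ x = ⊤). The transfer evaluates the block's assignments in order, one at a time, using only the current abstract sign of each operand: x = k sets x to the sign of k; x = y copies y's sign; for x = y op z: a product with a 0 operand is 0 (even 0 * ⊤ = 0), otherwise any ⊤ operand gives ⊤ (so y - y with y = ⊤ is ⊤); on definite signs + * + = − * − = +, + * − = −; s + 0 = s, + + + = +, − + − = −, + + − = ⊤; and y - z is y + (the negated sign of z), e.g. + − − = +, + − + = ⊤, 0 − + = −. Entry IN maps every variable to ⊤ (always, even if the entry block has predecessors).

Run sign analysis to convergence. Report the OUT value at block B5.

Answer: {a: ⊤, b: ⊤, c: ⊤, d: ⊤, e: -, f: ⊤}

Derivation:
Converged values:
  B0:  IN=(all ⊤)  OUT=(all ⊤)
  B1:  IN=(all ⊤)  OUT=(all ⊤)
  B2:  IN=(all ⊤)  OUT=(all ⊤)
  B3:  IN=(all ⊤)  OUT=(all ⊤)
  B4:  IN=(all ⊤)  OUT=(all ⊤)
  B5:  IN=(all ⊤)  OUT={e:-; rest ⊤}
  B6:  IN={e:-; rest ⊤}  OUT={e:-, f:-; rest ⊤}
  B7:  IN={e:-, f:-; rest ⊤}  OUT={a:+, b:0, e:-, f:-; rest ⊤}
  B8:  IN={e:-; rest ⊤}  OUT={e:-; rest ⊤}

Merge at B5: IN[B5] = OUT[B4] = {a: ⊤, b: ⊤, c: ⊤, d: ⊤, e: ⊤, f: ⊤}
Applying B5's transfer function to that IN value gives OUT[B5] (row B5 above).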